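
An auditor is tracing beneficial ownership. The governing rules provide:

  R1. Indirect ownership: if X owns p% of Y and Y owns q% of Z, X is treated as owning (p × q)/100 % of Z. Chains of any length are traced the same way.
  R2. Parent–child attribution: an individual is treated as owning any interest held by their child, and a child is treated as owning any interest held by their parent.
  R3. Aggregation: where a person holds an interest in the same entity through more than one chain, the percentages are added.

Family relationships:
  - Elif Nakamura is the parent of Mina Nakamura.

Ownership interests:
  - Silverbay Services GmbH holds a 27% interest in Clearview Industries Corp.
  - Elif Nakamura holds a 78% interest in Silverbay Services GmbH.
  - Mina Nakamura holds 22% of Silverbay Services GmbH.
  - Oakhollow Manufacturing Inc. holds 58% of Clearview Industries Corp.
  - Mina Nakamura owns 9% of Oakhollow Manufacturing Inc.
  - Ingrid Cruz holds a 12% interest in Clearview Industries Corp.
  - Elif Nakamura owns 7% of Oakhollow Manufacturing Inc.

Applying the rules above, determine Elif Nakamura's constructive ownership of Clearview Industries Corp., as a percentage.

By parent–child attribution (R2), Elif Nakamura is treated as also owning Mina Nakamura's interest in Silverbay Services GmbH, giving 78% + 22% = 100%.
By parent–child attribution (R2), Elif Nakamura is treated as also owning Mina Nakamura's interest in Oakhollow Manufacturing Inc, giving 7% + 9% = 16%.
Chain via Silverbay Services GmbH (R1): 100% × 27% = 27% of Clearview Industries Corp.
Chain via Oakhollow Manufacturing Inc. (R1): 16% × 58% = 9.28% of Clearview Industries Corp.
Aggregating (R3): 27% + 9.28% = 36.28%.

36.28%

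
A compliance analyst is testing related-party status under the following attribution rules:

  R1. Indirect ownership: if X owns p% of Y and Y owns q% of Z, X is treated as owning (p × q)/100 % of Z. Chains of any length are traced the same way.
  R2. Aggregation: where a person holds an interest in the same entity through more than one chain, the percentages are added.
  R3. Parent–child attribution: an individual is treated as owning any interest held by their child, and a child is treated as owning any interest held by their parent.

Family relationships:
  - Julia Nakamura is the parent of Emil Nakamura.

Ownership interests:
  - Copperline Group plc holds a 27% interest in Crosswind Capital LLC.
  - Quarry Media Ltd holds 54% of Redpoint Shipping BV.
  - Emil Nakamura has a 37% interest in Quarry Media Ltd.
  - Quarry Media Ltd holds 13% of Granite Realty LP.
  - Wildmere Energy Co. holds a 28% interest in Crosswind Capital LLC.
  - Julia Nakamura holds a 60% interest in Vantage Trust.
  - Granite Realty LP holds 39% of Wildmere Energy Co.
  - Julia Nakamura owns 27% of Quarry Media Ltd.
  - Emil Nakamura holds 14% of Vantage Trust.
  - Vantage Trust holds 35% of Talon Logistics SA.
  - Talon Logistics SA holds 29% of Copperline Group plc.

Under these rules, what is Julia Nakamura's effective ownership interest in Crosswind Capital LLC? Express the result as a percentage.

By parent–child attribution (R3), Julia Nakamura is treated as also owning Emil Nakamura's interest in Vantage Trust, giving 60% + 14% = 74%.
By parent–child attribution (R3), Julia Nakamura is treated as also owning Emil Nakamura's interest in Quarry Media Ltd, giving 27% + 37% = 64%.
Chain via Vantage Trust → Talon Logistics SA → Copperline Group plc (R1): 74% × 35% × 29% × 27% = 2.02797% of Crosswind Capital LLC.
Chain via Quarry Media Ltd → Granite Realty LP → Wildmere Energy Co. (R1): 64% × 13% × 39% × 28% = 0.908544% of Crosswind Capital LLC.
Aggregating (R2): 2.02797% + 0.908544% = 2.936514%.

2.936514%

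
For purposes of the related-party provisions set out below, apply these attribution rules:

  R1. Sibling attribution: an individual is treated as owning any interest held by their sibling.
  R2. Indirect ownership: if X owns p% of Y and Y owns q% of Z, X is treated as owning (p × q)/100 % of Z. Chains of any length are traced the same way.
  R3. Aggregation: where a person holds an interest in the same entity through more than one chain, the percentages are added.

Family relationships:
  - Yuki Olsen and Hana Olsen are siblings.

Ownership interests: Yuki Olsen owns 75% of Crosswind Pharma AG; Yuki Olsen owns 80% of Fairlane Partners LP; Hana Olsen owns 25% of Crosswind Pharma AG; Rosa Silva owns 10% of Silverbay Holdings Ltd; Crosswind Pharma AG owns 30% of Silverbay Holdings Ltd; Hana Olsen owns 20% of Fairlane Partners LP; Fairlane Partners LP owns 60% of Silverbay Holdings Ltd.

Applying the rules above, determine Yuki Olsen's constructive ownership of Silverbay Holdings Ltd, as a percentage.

By sibling attribution (R1), Yuki Olsen is treated as also owning Hana Olsen's interest in Fairlane Partners LP, giving 80% + 20% = 100%.
By sibling attribution (R1), Yuki Olsen is treated as also owning Hana Olsen's interest in Crosswind Pharma AG, giving 75% + 25% = 100%.
Chain via Fairlane Partners LP (R2): 100% × 60% = 60% of Silverbay Holdings Ltd.
Chain via Crosswind Pharma AG (R2): 100% × 30% = 30% of Silverbay Holdings Ltd.
Aggregating (R3): 60% + 30% = 90%.

90%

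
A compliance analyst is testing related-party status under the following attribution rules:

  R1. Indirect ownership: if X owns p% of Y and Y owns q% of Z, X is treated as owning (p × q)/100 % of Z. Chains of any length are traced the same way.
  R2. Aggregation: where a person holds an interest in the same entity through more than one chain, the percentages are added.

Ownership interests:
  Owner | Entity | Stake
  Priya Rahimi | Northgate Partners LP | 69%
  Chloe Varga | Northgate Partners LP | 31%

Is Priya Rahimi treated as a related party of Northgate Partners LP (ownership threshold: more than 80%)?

No

Direct interest in Northgate Partners LP: 69%.
69% does not exceed the 80% threshold, so Priya is not a related party to Northgate Partners LP.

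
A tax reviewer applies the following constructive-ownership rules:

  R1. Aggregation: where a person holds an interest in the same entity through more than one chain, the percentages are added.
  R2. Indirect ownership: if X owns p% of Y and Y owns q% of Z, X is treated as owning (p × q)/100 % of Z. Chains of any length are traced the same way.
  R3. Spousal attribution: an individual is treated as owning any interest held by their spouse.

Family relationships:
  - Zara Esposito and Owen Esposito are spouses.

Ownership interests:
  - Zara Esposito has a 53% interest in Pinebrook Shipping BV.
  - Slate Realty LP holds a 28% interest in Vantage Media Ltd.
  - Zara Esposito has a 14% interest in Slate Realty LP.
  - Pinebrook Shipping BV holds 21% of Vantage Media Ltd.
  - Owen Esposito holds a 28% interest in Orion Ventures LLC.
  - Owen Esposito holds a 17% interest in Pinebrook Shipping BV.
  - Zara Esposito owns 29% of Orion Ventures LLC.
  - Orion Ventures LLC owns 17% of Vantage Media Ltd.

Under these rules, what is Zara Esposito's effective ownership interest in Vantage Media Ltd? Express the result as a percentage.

28.31%

By spousal attribution (R3), Zara Esposito is treated as also owning Owen Esposito's interest in Pinebrook Shipping BV, giving 53% + 17% = 70%.
By spousal attribution (R3), Zara Esposito is treated as also owning Owen Esposito's interest in Orion Ventures LLC, giving 29% + 28% = 57%.
Chain via Slate Realty LP (R2): 14% × 28% = 3.92% of Vantage Media Ltd.
Chain via Pinebrook Shipping BV (R2): 70% × 21% = 14.7% of Vantage Media Ltd.
Chain via Orion Ventures LLC (R2): 57% × 17% = 9.69% of Vantage Media Ltd.
Aggregating (R1): 3.92% + 14.7% + 9.69% = 28.31%.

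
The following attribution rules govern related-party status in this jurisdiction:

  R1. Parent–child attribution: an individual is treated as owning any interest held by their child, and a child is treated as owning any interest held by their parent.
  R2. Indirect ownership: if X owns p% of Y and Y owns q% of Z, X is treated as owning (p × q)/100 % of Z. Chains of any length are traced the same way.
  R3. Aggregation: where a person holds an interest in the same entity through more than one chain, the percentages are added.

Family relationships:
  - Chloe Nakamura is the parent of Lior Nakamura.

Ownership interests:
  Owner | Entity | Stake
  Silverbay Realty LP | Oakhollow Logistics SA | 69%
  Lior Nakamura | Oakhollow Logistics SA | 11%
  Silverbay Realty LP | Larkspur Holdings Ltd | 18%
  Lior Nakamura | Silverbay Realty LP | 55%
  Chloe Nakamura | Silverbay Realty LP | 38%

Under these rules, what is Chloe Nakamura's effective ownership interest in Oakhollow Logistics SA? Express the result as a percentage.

75.17%

By parent–child attribution (R1), Chloe Nakamura is treated as also owning Lior Nakamura's interest in Silverbay Realty LP, giving 38% + 55% = 93%.
By parent–child attribution (R1), Chloe Nakamura is treated as owning Lior Nakamura's 11% interest in Oakhollow Logistics SA.
Chain via Silverbay Realty LP (R2): 93% × 69% = 64.17% of Oakhollow Logistics SA.
Direct interest in Oakhollow Logistics SA: 11%.
Aggregating (R3): 64.17% + 11% = 75.17%.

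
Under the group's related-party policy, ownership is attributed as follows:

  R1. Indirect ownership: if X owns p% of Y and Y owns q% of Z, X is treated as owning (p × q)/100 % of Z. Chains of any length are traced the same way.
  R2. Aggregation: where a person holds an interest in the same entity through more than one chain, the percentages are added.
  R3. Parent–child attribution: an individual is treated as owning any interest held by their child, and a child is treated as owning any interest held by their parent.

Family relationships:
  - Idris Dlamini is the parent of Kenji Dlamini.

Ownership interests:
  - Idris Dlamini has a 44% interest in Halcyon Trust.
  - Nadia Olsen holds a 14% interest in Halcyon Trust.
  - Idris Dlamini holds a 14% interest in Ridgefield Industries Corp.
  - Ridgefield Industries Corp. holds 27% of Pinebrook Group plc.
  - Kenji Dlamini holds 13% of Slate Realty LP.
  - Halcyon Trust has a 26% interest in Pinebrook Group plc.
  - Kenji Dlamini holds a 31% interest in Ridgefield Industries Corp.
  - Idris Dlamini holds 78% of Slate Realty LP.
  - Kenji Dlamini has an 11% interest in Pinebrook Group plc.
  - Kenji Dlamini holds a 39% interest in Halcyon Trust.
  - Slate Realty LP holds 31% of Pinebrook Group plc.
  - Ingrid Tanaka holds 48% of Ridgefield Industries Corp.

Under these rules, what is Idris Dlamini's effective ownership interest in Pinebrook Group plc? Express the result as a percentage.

72.94%

By parent–child attribution (R3), Idris Dlamini is treated as also owning Kenji Dlamini's interest in Ridgefield Industries Corp, giving 14% + 31% = 45%.
By parent–child attribution (R3), Idris Dlamini is treated as also owning Kenji Dlamini's interest in Slate Realty LP, giving 78% + 13% = 91%.
By parent–child attribution (R3), Idris Dlamini is treated as also owning Kenji Dlamini's interest in Halcyon Trust, giving 44% + 39% = 83%.
By parent–child attribution (R3), Idris Dlamini is treated as owning Kenji Dlamini's 11% interest in Pinebrook Group plc.
Chain via Ridgefield Industries Corp. (R1): 45% × 27% = 12.15% of Pinebrook Group plc.
Chain via Slate Realty LP (R1): 91% × 31% = 28.21% of Pinebrook Group plc.
Chain via Halcyon Trust (R1): 83% × 26% = 21.58% of Pinebrook Group plc.
Direct interest in Pinebrook Group plc: 11%.
Aggregating (R2): 12.15% + 28.21% + 21.58% + 11% = 72.94%.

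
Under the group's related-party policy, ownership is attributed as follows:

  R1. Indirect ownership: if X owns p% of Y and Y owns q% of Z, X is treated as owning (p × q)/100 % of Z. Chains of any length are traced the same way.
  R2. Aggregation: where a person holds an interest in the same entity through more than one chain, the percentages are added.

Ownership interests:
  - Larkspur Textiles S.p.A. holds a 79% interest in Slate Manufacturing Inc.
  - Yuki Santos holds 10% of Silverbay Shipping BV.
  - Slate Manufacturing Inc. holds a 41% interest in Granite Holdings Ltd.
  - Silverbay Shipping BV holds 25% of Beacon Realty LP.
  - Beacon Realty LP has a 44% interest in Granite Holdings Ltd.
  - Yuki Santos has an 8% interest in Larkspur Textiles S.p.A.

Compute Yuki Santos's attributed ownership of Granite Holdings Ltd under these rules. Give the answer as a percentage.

Chain via Silverbay Shipping BV → Beacon Realty LP (R1): 10% × 25% × 44% = 1.1% of Granite Holdings Ltd.
Chain via Larkspur Textiles S.p.A. → Slate Manufacturing Inc. (R1): 8% × 79% × 41% = 2.5912% of Granite Holdings Ltd.
Aggregating (R2): 1.1% + 2.5912% = 3.6912%.

3.6912%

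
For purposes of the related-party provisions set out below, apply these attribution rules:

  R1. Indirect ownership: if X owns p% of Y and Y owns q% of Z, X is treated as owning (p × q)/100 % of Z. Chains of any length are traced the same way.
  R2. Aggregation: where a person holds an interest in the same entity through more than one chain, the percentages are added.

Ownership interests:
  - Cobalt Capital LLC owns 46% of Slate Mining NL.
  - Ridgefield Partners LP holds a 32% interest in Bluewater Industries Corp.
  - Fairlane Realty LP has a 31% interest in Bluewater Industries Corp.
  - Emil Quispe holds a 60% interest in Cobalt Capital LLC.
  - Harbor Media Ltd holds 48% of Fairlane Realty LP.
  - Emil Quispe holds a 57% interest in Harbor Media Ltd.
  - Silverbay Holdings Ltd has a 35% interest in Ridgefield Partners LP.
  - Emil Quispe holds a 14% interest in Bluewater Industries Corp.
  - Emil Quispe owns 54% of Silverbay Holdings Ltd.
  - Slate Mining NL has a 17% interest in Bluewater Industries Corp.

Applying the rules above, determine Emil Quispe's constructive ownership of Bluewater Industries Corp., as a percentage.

Chain via Cobalt Capital LLC → Slate Mining NL (R1): 60% × 46% × 17% = 4.692% of Bluewater Industries Corp.
Chain via Silverbay Holdings Ltd → Ridgefield Partners LP (R1): 54% × 35% × 32% = 6.048% of Bluewater Industries Corp.
Chain via Harbor Media Ltd → Fairlane Realty LP (R1): 57% × 48% × 31% = 8.4816% of Bluewater Industries Corp.
Direct interest in Bluewater Industries Corp: 14%.
Aggregating (R2): 4.692% + 6.048% + 8.4816% + 14% = 33.2216%.

33.2216%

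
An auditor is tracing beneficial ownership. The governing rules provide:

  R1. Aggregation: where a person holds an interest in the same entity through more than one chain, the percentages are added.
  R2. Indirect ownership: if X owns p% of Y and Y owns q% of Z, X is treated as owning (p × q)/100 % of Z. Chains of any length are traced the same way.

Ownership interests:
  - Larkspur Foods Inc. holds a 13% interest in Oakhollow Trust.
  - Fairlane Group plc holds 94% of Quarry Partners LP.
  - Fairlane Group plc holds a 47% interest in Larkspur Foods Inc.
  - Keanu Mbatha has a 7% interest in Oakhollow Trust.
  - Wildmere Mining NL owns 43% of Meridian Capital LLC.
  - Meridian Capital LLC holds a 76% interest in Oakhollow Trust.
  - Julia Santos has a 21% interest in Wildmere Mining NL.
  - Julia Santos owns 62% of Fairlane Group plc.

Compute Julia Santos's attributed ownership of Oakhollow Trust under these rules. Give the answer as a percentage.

Chain via Wildmere Mining NL → Meridian Capital LLC (R2): 21% × 43% × 76% = 6.8628% of Oakhollow Trust.
Chain via Fairlane Group plc → Larkspur Foods Inc. (R2): 62% × 47% × 13% = 3.7882% of Oakhollow Trust.
Aggregating (R1): 6.8628% + 3.7882% = 10.651%.

10.651%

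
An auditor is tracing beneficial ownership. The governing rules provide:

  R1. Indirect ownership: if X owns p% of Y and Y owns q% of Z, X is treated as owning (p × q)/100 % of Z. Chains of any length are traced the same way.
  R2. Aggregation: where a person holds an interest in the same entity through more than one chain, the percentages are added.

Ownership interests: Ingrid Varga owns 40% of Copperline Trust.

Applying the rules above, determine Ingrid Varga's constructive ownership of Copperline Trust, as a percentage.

40%

Direct interest in Copperline Trust: 40%.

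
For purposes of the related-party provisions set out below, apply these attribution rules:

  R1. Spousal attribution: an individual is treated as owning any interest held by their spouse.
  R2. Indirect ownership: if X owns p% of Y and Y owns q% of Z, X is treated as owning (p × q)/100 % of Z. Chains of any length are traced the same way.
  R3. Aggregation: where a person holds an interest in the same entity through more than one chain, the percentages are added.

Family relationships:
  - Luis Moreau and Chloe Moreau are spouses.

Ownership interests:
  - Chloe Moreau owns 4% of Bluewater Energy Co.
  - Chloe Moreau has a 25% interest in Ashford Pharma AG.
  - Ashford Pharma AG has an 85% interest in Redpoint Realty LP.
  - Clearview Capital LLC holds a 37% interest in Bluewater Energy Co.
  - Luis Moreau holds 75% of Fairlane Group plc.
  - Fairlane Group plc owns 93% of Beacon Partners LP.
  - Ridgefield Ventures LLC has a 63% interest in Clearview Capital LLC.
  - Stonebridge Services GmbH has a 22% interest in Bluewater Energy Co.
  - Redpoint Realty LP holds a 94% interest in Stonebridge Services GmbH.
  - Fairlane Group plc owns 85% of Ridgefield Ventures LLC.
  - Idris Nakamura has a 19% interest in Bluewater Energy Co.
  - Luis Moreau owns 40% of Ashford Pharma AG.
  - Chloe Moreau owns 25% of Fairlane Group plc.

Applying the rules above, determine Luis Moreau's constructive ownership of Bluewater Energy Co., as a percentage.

By spousal attribution (R1), Luis Moreau is treated as also owning Chloe Moreau's interest in Fairlane Group plc, giving 75% + 25% = 100%.
By spousal attribution (R1), Luis Moreau is treated as also owning Chloe Moreau's interest in Ashford Pharma AG, giving 40% + 25% = 65%.
By spousal attribution (R1), Luis Moreau is treated as owning Chloe Moreau's 4% interest in Bluewater Energy Co.
Chain via Fairlane Group plc → Ridgefield Ventures LLC → Clearview Capital LLC (R2): 100% × 85% × 63% × 37% = 19.8135% of Bluewater Energy Co.
Chain via Ashford Pharma AG → Redpoint Realty LP → Stonebridge Services GmbH (R2): 65% × 85% × 94% × 22% = 11.4257% of Bluewater Energy Co.
Direct interest in Bluewater Energy Co: 4%.
Aggregating (R3): 19.8135% + 11.4257% + 4% = 35.2392%.

35.2392%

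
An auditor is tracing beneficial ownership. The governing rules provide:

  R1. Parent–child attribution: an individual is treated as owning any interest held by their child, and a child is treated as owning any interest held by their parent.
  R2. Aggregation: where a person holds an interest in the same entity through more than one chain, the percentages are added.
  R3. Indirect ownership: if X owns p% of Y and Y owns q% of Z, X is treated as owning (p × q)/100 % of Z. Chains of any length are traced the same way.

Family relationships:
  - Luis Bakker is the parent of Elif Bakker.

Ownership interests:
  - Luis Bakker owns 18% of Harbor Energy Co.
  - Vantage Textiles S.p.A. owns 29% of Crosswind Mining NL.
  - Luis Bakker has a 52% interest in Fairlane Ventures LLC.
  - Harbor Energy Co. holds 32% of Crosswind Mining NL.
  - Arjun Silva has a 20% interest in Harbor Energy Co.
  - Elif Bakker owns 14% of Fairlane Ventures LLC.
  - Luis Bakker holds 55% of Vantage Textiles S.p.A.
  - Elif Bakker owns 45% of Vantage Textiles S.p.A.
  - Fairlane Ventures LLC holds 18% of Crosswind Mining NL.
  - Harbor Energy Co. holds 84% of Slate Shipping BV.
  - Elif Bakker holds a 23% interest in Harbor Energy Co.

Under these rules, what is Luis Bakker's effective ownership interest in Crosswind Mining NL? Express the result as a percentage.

By parent–child attribution (R1), Luis Bakker is treated as also owning Elif Bakker's interest in Fairlane Ventures LLC, giving 52% + 14% = 66%.
By parent–child attribution (R1), Luis Bakker is treated as also owning Elif Bakker's interest in Vantage Textiles S.p.A, giving 55% + 45% = 100%.
By parent–child attribution (R1), Luis Bakker is treated as also owning Elif Bakker's interest in Harbor Energy Co, giving 18% + 23% = 41%.
Chain via Fairlane Ventures LLC (R3): 66% × 18% = 11.88% of Crosswind Mining NL.
Chain via Vantage Textiles S.p.A. (R3): 100% × 29% = 29% of Crosswind Mining NL.
Chain via Harbor Energy Co. (R3): 41% × 32% = 13.12% of Crosswind Mining NL.
Aggregating (R2): 11.88% + 29% + 13.12% = 54%.

54%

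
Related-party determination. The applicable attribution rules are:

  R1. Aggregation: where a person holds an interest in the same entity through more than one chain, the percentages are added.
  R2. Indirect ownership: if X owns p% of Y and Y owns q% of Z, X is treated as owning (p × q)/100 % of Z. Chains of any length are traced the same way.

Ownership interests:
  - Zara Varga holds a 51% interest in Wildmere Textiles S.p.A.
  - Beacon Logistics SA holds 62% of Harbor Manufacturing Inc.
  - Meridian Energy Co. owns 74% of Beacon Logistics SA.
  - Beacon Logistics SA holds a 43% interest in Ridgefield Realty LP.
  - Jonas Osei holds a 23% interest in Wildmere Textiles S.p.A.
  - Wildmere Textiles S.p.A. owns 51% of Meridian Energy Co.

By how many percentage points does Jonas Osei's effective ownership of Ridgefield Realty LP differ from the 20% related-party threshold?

16.267514

Chain via Wildmere Textiles S.p.A. → Meridian Energy Co. → Beacon Logistics SA (R2): 23% × 51% × 74% × 43% = 3.732486% of Ridgefield Realty LP.
3.732486% falls short of the 20% threshold by 16.267514 percentage points.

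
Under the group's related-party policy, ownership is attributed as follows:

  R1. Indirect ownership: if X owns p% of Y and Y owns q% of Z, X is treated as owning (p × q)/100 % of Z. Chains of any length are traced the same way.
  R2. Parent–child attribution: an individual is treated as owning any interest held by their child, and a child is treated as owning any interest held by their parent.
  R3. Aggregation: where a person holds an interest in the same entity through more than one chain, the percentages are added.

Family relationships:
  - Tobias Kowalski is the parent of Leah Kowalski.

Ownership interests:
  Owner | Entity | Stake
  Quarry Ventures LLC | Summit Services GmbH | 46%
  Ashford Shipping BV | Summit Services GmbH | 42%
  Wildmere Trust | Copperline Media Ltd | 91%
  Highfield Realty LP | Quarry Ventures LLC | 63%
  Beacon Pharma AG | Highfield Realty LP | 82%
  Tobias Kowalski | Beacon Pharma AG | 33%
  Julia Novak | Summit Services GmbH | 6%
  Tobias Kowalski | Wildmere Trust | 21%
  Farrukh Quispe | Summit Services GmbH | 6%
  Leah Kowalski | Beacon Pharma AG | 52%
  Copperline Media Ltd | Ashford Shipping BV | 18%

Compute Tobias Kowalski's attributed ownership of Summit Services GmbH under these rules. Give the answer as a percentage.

By parent–child attribution (R2), Tobias Kowalski is treated as also owning Leah Kowalski's interest in Beacon Pharma AG, giving 33% + 52% = 85%.
Chain via Beacon Pharma AG → Highfield Realty LP → Quarry Ventures LLC (R1): 85% × 82% × 63% × 46% = 20.19906% of Summit Services GmbH.
Chain via Wildmere Trust → Copperline Media Ltd → Ashford Shipping BV (R1): 21% × 91% × 18% × 42% = 1.444716% of Summit Services GmbH.
Aggregating (R3): 20.19906% + 1.444716% = 21.643776%.

21.643776%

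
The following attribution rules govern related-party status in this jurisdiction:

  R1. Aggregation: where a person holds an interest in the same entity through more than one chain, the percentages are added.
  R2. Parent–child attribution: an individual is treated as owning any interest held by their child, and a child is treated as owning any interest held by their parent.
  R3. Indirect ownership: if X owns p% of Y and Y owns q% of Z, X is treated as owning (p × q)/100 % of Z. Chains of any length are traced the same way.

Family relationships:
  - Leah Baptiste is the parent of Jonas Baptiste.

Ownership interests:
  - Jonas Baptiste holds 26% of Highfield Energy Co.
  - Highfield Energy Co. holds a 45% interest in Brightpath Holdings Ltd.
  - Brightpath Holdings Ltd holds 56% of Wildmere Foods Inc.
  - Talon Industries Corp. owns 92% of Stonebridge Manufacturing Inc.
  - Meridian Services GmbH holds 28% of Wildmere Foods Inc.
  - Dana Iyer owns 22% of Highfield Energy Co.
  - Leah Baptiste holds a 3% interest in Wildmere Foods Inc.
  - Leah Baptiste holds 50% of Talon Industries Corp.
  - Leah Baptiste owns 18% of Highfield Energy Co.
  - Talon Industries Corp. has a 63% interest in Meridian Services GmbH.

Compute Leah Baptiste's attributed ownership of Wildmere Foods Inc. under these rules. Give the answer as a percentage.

By parent–child attribution (R2), Leah Baptiste is treated as also owning Jonas Baptiste's interest in Highfield Energy Co, giving 18% + 26% = 44%.
Chain via Highfield Energy Co. → Brightpath Holdings Ltd (R3): 44% × 45% × 56% = 11.088% of Wildmere Foods Inc.
Chain via Talon Industries Corp. → Meridian Services GmbH (R3): 50% × 63% × 28% = 8.82% of Wildmere Foods Inc.
Direct interest in Wildmere Foods Inc: 3%.
Aggregating (R1): 11.088% + 8.82% + 3% = 22.908%.

22.908%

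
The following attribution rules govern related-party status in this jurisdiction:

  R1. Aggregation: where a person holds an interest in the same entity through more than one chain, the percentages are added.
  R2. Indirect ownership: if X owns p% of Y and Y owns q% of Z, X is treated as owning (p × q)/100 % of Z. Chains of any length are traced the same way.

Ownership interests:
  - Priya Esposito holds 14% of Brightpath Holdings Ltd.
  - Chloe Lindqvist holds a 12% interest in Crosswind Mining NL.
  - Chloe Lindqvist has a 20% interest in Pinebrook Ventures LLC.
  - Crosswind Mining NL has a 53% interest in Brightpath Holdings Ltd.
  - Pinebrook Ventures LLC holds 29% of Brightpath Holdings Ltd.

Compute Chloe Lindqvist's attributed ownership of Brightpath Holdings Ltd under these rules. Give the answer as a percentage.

Chain via Pinebrook Ventures LLC (R2): 20% × 29% = 5.8% of Brightpath Holdings Ltd.
Chain via Crosswind Mining NL (R2): 12% × 53% = 6.36% of Brightpath Holdings Ltd.
Aggregating (R1): 5.8% + 6.36% = 12.16%.

12.16%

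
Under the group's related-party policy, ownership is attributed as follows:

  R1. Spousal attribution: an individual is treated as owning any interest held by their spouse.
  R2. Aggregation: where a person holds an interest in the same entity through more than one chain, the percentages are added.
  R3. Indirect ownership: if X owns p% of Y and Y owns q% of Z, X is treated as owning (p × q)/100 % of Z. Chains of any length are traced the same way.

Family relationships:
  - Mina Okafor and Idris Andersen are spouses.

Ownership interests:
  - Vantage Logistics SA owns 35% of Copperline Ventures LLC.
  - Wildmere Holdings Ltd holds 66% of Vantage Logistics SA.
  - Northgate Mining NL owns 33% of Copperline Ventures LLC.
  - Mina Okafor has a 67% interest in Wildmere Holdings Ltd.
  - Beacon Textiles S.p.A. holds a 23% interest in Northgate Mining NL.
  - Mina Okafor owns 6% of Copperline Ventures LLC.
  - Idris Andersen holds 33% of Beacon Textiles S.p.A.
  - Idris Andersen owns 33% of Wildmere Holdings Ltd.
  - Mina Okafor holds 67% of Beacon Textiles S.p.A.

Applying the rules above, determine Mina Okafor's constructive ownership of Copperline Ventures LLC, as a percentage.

36.69%

By spousal attribution (R1), Mina Okafor is treated as also owning Idris Andersen's interest in Wildmere Holdings Ltd, giving 67% + 33% = 100%.
By spousal attribution (R1), Mina Okafor is treated as also owning Idris Andersen's interest in Beacon Textiles S.p.A, giving 67% + 33% = 100%.
Chain via Wildmere Holdings Ltd → Vantage Logistics SA (R3): 100% × 66% × 35% = 23.1% of Copperline Ventures LLC.
Chain via Beacon Textiles S.p.A. → Northgate Mining NL (R3): 100% × 23% × 33% = 7.59% of Copperline Ventures LLC.
Direct interest in Copperline Ventures LLC: 6%.
Aggregating (R2): 23.1% + 7.59% + 6% = 36.69%.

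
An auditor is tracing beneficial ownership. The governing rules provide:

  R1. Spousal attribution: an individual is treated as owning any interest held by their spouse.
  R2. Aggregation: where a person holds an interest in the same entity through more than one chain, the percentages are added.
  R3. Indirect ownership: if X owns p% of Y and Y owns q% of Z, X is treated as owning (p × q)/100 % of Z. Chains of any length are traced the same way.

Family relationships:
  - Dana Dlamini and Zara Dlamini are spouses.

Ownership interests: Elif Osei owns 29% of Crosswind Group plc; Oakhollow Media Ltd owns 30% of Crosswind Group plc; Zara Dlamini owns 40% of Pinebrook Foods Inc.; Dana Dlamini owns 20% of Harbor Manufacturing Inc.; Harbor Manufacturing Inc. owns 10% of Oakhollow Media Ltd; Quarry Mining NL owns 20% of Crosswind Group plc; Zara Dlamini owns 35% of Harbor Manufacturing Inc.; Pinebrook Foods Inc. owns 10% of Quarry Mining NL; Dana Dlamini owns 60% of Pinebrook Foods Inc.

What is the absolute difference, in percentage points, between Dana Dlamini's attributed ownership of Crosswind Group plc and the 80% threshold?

By spousal attribution (R1), Dana Dlamini is treated as also owning Zara Dlamini's interest in Pinebrook Foods Inc, giving 60% + 40% = 100%.
By spousal attribution (R1), Dana Dlamini is treated as also owning Zara Dlamini's interest in Harbor Manufacturing Inc, giving 20% + 35% = 55%.
Chain via Pinebrook Foods Inc. → Quarry Mining NL (R3): 100% × 10% × 20% = 2% of Crosswind Group plc.
Chain via Harbor Manufacturing Inc. → Oakhollow Media Ltd (R3): 55% × 10% × 30% = 1.65% of Crosswind Group plc.
Aggregating (R2): 2% + 1.65% = 3.65%.
3.65% falls short of the 80% threshold by 76.35 percentage points.

76.35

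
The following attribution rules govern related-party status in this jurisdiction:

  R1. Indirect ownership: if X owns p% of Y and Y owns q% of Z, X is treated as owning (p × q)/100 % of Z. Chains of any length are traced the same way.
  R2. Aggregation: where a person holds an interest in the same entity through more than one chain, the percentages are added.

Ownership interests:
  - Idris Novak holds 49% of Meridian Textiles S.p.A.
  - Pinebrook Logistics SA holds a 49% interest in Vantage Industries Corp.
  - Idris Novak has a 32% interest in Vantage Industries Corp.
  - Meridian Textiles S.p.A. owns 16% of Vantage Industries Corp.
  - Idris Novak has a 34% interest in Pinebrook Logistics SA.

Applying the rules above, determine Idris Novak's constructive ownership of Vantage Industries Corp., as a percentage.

Chain via Meridian Textiles S.p.A. (R1): 49% × 16% = 7.84% of Vantage Industries Corp.
Chain via Pinebrook Logistics SA (R1): 34% × 49% = 16.66% of Vantage Industries Corp.
Direct interest in Vantage Industries Corp: 32%.
Aggregating (R2): 7.84% + 16.66% + 32% = 56.5%.

56.5%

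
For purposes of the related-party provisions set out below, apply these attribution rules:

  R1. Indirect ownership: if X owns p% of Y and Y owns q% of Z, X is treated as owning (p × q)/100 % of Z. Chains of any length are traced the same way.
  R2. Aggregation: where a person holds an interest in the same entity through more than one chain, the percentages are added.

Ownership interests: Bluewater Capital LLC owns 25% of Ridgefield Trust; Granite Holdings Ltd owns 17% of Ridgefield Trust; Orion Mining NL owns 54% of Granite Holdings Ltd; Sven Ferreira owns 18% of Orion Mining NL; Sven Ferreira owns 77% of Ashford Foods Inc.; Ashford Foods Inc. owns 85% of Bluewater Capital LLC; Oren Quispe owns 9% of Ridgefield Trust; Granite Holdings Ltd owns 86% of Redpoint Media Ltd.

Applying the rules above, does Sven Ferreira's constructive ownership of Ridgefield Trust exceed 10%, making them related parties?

Chain via Orion Mining NL → Granite Holdings Ltd (R1): 18% × 54% × 17% = 1.6524% of Ridgefield Trust.
Chain via Ashford Foods Inc. → Bluewater Capital LLC (R1): 77% × 85% × 25% = 16.3625% of Ridgefield Trust.
Aggregating (R2): 1.6524% + 16.3625% = 18.0149%.
18.0149% exceeds the 10% threshold, so Sven is a related party to Ridgefield Trust.

Yes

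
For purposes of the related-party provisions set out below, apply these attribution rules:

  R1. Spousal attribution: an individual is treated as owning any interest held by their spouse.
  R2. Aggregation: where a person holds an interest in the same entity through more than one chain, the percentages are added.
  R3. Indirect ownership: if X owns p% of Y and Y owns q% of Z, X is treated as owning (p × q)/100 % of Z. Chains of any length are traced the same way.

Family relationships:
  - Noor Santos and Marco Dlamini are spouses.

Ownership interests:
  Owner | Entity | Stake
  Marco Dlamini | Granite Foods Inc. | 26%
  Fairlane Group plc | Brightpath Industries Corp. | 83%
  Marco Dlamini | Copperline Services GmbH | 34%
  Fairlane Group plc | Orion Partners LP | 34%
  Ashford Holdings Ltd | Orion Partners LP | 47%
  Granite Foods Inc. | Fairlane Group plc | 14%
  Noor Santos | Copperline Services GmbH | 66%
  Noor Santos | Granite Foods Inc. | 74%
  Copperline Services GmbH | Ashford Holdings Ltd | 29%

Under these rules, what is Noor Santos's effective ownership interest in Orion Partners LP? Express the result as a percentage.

18.39%

By spousal attribution (R1), Noor Santos is treated as also owning Marco Dlamini's interest in Granite Foods Inc, giving 74% + 26% = 100%.
By spousal attribution (R1), Noor Santos is treated as also owning Marco Dlamini's interest in Copperline Services GmbH, giving 66% + 34% = 100%.
Chain via Granite Foods Inc. → Fairlane Group plc (R3): 100% × 14% × 34% = 4.76% of Orion Partners LP.
Chain via Copperline Services GmbH → Ashford Holdings Ltd (R3): 100% × 29% × 47% = 13.63% of Orion Partners LP.
Aggregating (R2): 4.76% + 13.63% = 18.39%.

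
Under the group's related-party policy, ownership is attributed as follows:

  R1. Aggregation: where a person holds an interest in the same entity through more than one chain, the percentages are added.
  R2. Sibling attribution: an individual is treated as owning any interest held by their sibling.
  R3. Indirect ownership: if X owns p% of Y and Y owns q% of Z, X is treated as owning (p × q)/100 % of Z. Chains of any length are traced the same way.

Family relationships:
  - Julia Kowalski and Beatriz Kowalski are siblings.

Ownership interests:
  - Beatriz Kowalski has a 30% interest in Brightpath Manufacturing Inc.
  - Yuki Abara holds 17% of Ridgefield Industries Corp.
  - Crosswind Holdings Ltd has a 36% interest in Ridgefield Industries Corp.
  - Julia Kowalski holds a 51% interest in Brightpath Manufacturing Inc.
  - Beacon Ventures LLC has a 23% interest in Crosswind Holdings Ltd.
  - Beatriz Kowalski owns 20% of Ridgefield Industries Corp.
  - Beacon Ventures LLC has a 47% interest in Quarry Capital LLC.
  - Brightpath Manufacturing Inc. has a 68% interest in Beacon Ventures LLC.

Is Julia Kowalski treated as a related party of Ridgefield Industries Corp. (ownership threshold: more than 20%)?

By sibling attribution (R2), Julia Kowalski is treated as also owning Beatriz Kowalski's interest in Brightpath Manufacturing Inc, giving 51% + 30% = 81%.
By sibling attribution (R2), Julia Kowalski is treated as owning Beatriz Kowalski's 20% interest in Ridgefield Industries Corp.
Chain via Brightpath Manufacturing Inc. → Beacon Ventures LLC → Crosswind Holdings Ltd (R3): 81% × 68% × 23% × 36% = 4.560624% of Ridgefield Industries Corp.
Direct interest in Ridgefield Industries Corp: 20%.
Aggregating (R1): 4.560624% + 20% = 24.560624%.
24.560624% exceeds the 20% threshold, so Julia is a related party to Ridgefield Industries Corp.

Yes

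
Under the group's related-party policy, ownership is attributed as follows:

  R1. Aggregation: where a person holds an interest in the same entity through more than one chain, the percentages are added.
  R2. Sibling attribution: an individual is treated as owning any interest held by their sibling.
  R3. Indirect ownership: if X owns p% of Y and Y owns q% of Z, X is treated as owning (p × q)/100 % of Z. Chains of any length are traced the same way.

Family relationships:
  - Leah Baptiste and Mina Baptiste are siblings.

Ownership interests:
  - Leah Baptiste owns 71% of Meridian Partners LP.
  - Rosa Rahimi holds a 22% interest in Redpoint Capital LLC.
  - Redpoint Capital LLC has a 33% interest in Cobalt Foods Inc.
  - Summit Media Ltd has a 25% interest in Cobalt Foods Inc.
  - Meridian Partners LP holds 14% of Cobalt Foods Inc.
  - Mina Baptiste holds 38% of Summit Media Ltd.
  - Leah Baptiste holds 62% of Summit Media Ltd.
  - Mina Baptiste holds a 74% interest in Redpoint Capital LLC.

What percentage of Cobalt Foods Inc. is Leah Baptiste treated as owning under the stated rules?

By sibling attribution (R2), Leah Baptiste is treated as also owning Mina Baptiste's interest in Summit Media Ltd, giving 62% + 38% = 100%.
By sibling attribution (R2), Leah Baptiste is treated as owning Mina Baptiste's 74% interest in Redpoint Capital LLC.
Chain via Meridian Partners LP (R3): 71% × 14% = 9.94% of Cobalt Foods Inc.
Chain via Summit Media Ltd (R3): 100% × 25% = 25% of Cobalt Foods Inc.
Chain via Redpoint Capital LLC (R3): 74% × 33% = 24.42% of Cobalt Foods Inc.
Aggregating (R1): 9.94% + 25% + 24.42% = 59.36%.

59.36%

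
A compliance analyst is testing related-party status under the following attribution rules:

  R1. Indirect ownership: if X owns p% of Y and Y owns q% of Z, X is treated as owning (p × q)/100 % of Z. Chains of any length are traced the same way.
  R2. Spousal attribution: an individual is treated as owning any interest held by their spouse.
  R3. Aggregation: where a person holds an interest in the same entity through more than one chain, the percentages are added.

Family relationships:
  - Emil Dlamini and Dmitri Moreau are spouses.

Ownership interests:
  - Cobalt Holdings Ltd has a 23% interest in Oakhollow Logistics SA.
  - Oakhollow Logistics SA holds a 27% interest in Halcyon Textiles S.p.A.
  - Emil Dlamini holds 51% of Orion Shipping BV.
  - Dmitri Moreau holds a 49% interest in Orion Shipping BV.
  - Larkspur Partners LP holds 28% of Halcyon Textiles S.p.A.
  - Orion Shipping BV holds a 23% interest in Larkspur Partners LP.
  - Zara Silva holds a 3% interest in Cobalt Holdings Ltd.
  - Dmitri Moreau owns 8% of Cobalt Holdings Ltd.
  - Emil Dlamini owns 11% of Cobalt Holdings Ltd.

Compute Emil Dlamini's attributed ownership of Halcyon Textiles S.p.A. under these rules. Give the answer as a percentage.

7.6199%

By spousal attribution (R2), Emil Dlamini is treated as also owning Dmitri Moreau's interest in Cobalt Holdings Ltd, giving 11% + 8% = 19%.
By spousal attribution (R2), Emil Dlamini is treated as also owning Dmitri Moreau's interest in Orion Shipping BV, giving 51% + 49% = 100%.
Chain via Cobalt Holdings Ltd → Oakhollow Logistics SA (R1): 19% × 23% × 27% = 1.1799% of Halcyon Textiles S.p.A.
Chain via Orion Shipping BV → Larkspur Partners LP (R1): 100% × 23% × 28% = 6.44% of Halcyon Textiles S.p.A.
Aggregating (R3): 1.1799% + 6.44% = 7.6199%.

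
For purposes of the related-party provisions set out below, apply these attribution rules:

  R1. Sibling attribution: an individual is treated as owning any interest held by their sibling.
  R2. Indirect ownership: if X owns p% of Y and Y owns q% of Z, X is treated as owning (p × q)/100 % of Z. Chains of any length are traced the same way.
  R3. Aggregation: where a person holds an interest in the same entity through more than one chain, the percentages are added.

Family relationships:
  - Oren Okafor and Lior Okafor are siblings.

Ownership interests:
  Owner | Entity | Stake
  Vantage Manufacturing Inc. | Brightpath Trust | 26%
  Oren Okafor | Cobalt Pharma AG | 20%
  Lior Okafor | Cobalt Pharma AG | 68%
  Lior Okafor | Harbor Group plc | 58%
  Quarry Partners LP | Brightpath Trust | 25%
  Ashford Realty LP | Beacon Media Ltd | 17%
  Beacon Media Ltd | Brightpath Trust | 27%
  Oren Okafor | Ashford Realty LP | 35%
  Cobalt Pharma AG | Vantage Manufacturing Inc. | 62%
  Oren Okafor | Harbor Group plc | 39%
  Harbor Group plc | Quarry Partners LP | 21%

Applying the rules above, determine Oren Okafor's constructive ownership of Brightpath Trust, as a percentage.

By sibling attribution (R1), Oren Okafor is treated as also owning Lior Okafor's interest in Harbor Group plc, giving 39% + 58% = 97%.
By sibling attribution (R1), Oren Okafor is treated as also owning Lior Okafor's interest in Cobalt Pharma AG, giving 20% + 68% = 88%.
Chain via Harbor Group plc → Quarry Partners LP (R2): 97% × 21% × 25% = 5.0925% of Brightpath Trust.
Chain via Cobalt Pharma AG → Vantage Manufacturing Inc. (R2): 88% × 62% × 26% = 14.1856% of Brightpath Trust.
Chain via Ashford Realty LP → Beacon Media Ltd (R2): 35% × 17% × 27% = 1.6065% of Brightpath Trust.
Aggregating (R3): 5.0925% + 14.1856% + 1.6065% = 20.8846%.

20.8846%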